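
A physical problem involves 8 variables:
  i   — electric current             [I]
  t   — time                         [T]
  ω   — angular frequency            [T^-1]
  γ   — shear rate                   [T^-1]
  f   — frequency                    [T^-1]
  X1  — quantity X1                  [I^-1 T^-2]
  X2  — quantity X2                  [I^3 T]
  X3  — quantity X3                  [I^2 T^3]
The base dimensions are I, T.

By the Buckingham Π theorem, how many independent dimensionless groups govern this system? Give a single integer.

Write exponents as rows I,T / cols i,t,ω,γ,f,X1,X2,X3:
  I: [ 1  0  0  0  0 -1  3  2]
  T: [ 0  1 -1 -1 -1 -2  1  3]
RREF → pivots at {i,t} ⇒ r = 2
8 vars − rank 2 = 6 Π groups

6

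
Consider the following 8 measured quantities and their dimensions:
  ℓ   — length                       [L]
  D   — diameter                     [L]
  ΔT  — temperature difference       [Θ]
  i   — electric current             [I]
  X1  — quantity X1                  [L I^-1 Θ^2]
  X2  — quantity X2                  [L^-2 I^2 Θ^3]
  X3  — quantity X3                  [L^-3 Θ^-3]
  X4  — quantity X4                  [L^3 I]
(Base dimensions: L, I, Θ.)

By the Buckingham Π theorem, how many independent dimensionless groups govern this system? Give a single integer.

Dimensional matrix (L×I×Θ by ℓ×D×ΔT×i×X1×X2×X3×X4):
  L: [ 1  1  0  0  1 -2 -3  3]
  I: [ 0  0  0  1 -1  2  0  1]
  Θ: [ 0  0  1  0  2  3 -3  0]
Echelon form has 3 nonzero rows (pivots: ℓ,ΔT,i)
Π count = n − r = 8 − 3 = 5

5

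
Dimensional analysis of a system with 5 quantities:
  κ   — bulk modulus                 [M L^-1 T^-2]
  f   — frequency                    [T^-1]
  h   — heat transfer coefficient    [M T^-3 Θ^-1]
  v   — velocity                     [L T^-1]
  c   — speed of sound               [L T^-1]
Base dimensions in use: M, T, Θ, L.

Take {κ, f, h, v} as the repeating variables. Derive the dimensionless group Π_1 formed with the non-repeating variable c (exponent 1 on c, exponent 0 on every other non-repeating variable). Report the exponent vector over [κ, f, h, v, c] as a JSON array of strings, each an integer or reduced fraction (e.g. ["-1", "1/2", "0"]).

Dimensional matrix (M×T×Θ×L by κ×f×h×v×c):
  M: [ 1  0  1  0  0]
  T: [-2 -1 -3 -1 -1]
  Θ: [ 0  0 -1  0  0]
  L: [-1  0  0  1  1]
Echelon form has 4 nonzero rows (pivots: κ,f,h,v)
Pivot set = {κ,f,h,v}, free = {c}
RREF:
  r0: [   1    0    0    0    0]
  r1: [   0    1    0    0    0]
  r2: [   0    0    1    0    0]
  r3: [   0    0    0    1    1]
Fix exponent of c at 1; solve each RREF row for its pivot's exponent:
  r0: exp(κ) + (0)·1 = 0 ⇒ exp(κ) = 0
  r1: exp(f) + (0)·1 = 0 ⇒ exp(f) = 0
  r2: exp(h) + (0)·1 = 0 ⇒ exp(h) = 0
  r3: exp(v) + (1)·1 = 0 ⇒ exp(v) = -1
Π_1 = v^-1 · c

["0", "0", "0", "-1", "1"]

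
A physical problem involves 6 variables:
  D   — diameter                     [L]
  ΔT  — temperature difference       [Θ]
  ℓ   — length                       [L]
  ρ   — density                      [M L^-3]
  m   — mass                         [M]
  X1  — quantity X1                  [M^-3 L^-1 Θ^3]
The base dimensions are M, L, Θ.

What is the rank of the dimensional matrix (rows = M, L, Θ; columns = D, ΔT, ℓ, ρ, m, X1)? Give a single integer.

Dimensional matrix (M×L×Θ by D×ΔT×ℓ×ρ×m×X1):
  M: [ 0  0  0  1  1 -3]
  L: [ 1  0  1 -3  0 -1]
  Θ: [ 0  1  0  0  0  3]
Row reduction gives pivot columns D,ΔT,ρ; rank = 3

3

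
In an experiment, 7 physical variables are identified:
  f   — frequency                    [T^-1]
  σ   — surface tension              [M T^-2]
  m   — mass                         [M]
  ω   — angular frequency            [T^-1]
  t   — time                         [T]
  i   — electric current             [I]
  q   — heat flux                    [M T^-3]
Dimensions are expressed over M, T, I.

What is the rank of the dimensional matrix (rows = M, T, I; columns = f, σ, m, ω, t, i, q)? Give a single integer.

Dimensional matrix (M×T×I by f×σ×m×ω×t×i×q):
  M: [ 0  1  1  0  0  0  1]
  T: [-1 -2  0 -1  1  0 -3]
  I: [ 0  0  0  0  0  1  0]
Row reduction gives pivot columns f,σ,i; rank = 3

3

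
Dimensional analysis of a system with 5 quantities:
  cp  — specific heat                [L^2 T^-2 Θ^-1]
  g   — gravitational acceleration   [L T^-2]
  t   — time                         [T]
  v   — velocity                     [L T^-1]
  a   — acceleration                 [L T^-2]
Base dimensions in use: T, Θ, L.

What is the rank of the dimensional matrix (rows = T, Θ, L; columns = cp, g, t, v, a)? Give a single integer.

3

Exponent matrix [T,Θ,L] × [cp,g,t,v,a]:
  T: [-2 -2  1 -1 -2]
  Θ: [-1  0  0  0  0]
  L: [ 2  1  0  1  1]
RREF → pivots at {cp,g,t} ⇒ r = 3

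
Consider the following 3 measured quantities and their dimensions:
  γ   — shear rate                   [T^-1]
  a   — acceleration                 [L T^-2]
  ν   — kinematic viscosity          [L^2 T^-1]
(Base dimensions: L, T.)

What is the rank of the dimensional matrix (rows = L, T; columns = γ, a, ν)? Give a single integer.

Exponent matrix [L,T] × [γ,a,ν]:
  L: [ 0  1  2]
  T: [-1 -2 -1]
Row reduction gives pivot columns γ,a; rank = 2

2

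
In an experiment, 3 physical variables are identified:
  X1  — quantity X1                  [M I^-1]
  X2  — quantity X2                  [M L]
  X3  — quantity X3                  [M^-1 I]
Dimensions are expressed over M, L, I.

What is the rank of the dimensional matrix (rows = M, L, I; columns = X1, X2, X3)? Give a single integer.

Dimensional matrix (M×L×I by X1×X2×X3):
  M: [ 1  1 -1]
  L: [ 0  1  0]
  I: [-1  0  1]
Echelon form has 2 nonzero rows (pivots: X1,X2)

2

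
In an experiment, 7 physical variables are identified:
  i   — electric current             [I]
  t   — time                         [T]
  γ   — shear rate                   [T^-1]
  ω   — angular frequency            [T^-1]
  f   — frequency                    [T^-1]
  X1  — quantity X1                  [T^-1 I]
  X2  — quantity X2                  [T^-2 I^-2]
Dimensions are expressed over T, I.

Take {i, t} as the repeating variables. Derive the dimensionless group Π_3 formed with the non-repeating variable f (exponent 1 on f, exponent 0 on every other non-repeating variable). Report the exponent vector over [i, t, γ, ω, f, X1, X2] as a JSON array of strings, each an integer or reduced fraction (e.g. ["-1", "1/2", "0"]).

["0", "1", "0", "0", "1", "0", "0"]

Write exponents as rows T,I / cols i,t,γ,ω,f,X1,X2:
  T: [ 0  1 -1 -1 -1 -1 -2]
  I: [ 1  0  0  0  0  1 -2]
Echelon form has 2 nonzero rows (pivots: i,t)
Pivot set = {i,t}, free = {γ,ω,f,X1,X2}
RREF:
  r0: [   1    0    0    0    0    1   -2]
  r1: [   0    1   -1   -1   -1   -1   -2]
Fix exponent of f at 1, γ at 0, ω at 0, X1 at 0, X2 at 0; solve each RREF row for its pivot's exponent:
  r0: exp(i) + (0)·1 = 0 ⇒ exp(i) = 0
  r1: exp(t) + (-1)·1 = 0 ⇒ exp(t) = 1
Π_3 = t · f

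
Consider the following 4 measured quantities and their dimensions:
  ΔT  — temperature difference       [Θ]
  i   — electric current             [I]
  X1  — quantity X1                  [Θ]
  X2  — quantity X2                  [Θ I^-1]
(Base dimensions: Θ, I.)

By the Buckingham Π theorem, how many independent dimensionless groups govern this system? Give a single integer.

2

Dimensional matrix (Θ×I by ΔT×i×X1×X2):
  Θ: [ 1  0  1  1]
  I: [ 0  1  0 -1]
Row reduction gives pivot columns ΔT,i; rank = 2
4 vars − rank 2 = 2 Π groups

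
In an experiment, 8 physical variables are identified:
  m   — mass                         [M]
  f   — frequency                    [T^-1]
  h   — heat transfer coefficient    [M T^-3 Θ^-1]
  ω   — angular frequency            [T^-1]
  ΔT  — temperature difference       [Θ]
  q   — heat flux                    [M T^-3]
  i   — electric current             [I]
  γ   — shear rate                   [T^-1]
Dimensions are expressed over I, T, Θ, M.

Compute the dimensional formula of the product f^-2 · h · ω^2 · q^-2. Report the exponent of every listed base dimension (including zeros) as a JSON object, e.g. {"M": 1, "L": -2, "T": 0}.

Exponent matrix [I,T,Θ,M] × [m,f,h,ω,ΔT,q,i,γ]:
  I: [ 0  0  0  0  0  0  1  0]
  T: [ 0 -1 -3 -1  0 -3  0 -1]
  Θ: [ 0  0 -1  0  1  0  0  0]
  M: [ 1  0  1  0  0  1  0  0]
  [I]: (-2)·0+(1)·0+(2)·0+(-2)·0 = 0
  [T]: (-2)·-1+(1)·-3+(2)·-1+(-2)·-3 = 3
  [Θ]: (-2)·0+(1)·-1+(2)·0+(-2)·0 = -1
  [M]: (-2)·0+(1)·1+(2)·0+(-2)·1 = -1
⇒ T^3 Θ^-1 M^-1

{"I": 0, "T": 3, "Θ": -1, "M": -1}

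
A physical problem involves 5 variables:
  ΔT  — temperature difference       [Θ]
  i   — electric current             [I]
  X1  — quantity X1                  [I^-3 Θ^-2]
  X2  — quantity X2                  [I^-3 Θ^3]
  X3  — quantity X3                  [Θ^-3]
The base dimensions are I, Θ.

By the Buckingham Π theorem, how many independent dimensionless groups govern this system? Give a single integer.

3

Write exponents as rows I,Θ / cols ΔT,i,X1,X2,X3:
  I: [ 0  1 -3 -3  0]
  Θ: [ 1  0 -2  3 -3]
Row reduction gives pivot columns ΔT,i; rank = 2
n=5, r=2 ⇒ 3 dimensionless groups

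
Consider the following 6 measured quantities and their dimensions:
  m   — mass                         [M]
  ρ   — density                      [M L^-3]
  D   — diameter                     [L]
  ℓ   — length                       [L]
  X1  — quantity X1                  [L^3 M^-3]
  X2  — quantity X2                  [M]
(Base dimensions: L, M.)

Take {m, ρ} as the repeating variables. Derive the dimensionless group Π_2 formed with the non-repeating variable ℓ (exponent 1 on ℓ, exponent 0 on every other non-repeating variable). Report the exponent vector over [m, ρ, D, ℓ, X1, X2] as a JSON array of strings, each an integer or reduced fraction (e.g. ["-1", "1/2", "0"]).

["-1/3", "1/3", "0", "1", "0", "0"]

Exponent matrix [L,M] × [m,ρ,D,ℓ,X1,X2]:
  L: [ 0 -3  1  1  3  0]
  M: [ 1  1  0  0 -3  1]
Echelon form has 2 nonzero rows (pivots: m,ρ)
Pivot set = {m,ρ}, free = {D,ℓ,X1,X2}
RREF:
  r0: [   1    0  1/3  1/3   -2    1]
  r1: [   0    1 -1/3 -1/3   -1    0]
Fix exponent of ℓ at 1, D at 0, X1 at 0, X2 at 0; solve each RREF row for its pivot's exponent:
  r0: exp(m) + (1/3)·1 = 0 ⇒ exp(m) = -1/3
  r1: exp(ρ) + (-1/3)·1 = 0 ⇒ exp(ρ) = 1/3
Π_2 = m^(-1/3) · ρ^(1/3) · ℓ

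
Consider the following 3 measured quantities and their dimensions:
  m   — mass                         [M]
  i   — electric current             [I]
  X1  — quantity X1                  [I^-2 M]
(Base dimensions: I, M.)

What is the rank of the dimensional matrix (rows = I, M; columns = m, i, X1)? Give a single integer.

Dimensional matrix (I×M by m×i×X1):
  I: [ 0  1 -2]
  M: [ 1  0  1]
RREF → pivots at {m,i} ⇒ r = 2

2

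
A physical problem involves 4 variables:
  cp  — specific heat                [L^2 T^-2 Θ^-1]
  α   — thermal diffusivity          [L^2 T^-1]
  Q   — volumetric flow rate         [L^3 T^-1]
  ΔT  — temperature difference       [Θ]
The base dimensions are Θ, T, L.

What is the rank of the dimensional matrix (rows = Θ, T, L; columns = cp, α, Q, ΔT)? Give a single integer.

3

Write exponents as rows Θ,T,L / cols cp,α,Q,ΔT:
  Θ: [-1  0  0  1]
  T: [-2 -1 -1  0]
  L: [ 2  2  3  0]
Echelon form has 3 nonzero rows (pivots: cp,α,Q)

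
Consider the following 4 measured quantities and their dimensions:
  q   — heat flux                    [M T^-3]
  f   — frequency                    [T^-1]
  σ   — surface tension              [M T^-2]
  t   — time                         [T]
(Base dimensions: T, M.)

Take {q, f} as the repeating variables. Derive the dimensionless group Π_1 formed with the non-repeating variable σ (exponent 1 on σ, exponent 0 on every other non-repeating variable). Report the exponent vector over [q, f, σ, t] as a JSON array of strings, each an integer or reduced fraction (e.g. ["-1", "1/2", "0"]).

Write exponents as rows T,M / cols q,f,σ,t:
  T: [-3 -1 -2  1]
  M: [ 1  0  1  0]
Row reduction gives pivot columns q,f; rank = 2
Pivot set = {q,f}, free = {σ,t}
RREF:
  r0: [   1    0    1    0]
  r1: [   0    1   -1   -1]
Fix exponent of σ at 1, t at 0; solve each RREF row for its pivot's exponent:
  r0: exp(q) + (1)·1 = 0 ⇒ exp(q) = -1
  r1: exp(f) + (-1)·1 = 0 ⇒ exp(f) = 1
Π_1 = q^-1 · f · σ

["-1", "1", "1", "0"]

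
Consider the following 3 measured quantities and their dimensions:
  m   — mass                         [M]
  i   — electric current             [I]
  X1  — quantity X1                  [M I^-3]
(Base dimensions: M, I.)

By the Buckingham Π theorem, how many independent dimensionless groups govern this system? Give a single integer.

1

Dimensional matrix (M×I by m×i×X1):
  M: [ 1  0  1]
  I: [ 0  1 -3]
Row reduction gives pivot columns m,i; rank = 2
Π count = n − r = 3 − 2 = 1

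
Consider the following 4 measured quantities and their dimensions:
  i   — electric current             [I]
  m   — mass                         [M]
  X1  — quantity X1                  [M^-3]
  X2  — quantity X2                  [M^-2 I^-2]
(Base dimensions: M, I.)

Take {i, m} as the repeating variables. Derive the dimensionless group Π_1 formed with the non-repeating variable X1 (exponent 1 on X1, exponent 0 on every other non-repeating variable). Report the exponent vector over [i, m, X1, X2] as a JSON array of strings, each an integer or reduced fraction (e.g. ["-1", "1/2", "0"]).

Exponent matrix [M,I] × [i,m,X1,X2]:
  M: [ 0  1 -3 -2]
  I: [ 1  0  0 -2]
RREF → pivots at {i,m} ⇒ r = 2
Pivot set = {i,m}, free = {X1,X2}
RREF:
  r0: [   1    0    0   -2]
  r1: [   0    1   -3   -2]
Fix exponent of X1 at 1, X2 at 0; solve each RREF row for its pivot's exponent:
  r0: exp(i) + (0)·1 = 0 ⇒ exp(i) = 0
  r1: exp(m) + (-3)·1 = 0 ⇒ exp(m) = 3
Π_1 = m^3 · X1

["0", "3", "1", "0"]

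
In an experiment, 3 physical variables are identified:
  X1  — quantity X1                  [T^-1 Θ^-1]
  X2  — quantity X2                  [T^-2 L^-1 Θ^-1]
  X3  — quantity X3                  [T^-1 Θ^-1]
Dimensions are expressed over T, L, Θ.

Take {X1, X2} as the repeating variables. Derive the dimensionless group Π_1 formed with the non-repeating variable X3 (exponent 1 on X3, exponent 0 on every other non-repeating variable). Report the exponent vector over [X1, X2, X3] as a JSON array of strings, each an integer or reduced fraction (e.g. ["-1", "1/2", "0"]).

["-1", "0", "1"]

Dimensional matrix (T×L×Θ by X1×X2×X3):
  T: [-1 -2 -1]
  L: [ 0 -1  0]
  Θ: [-1 -1 -1]
Echelon form has 2 nonzero rows (pivots: X1,X2)
Pivot set = {X1,X2}, free = {X3}
RREF:
  r0: [   1    0    1]
  r1: [   0    1    0]
  r2: [   0    0    0]
Fix exponent of X3 at 1; solve each RREF row for its pivot's exponent:
  r0: exp(X1) + (1)·1 = 0 ⇒ exp(X1) = -1
  r1: exp(X2) + (0)·1 = 0 ⇒ exp(X2) = 0
Π_1 = X1^-1 · X3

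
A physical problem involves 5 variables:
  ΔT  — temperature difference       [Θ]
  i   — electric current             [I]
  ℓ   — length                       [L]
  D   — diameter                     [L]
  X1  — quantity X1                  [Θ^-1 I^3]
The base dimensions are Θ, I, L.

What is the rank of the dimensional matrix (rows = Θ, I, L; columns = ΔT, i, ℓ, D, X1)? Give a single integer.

Dimensional matrix (Θ×I×L by ΔT×i×ℓ×D×X1):
  Θ: [ 1  0  0  0 -1]
  I: [ 0  1  0  0  3]
  L: [ 0  0  1  1  0]
RREF → pivots at {ΔT,i,ℓ} ⇒ r = 3

3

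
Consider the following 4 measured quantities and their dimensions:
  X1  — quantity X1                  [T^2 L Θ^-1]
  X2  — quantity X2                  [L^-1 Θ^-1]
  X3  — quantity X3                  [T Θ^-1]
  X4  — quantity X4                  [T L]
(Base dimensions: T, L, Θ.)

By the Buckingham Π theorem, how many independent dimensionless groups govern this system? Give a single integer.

Exponent matrix [T,L,Θ] × [X1,X2,X3,X4]:
  T: [ 2  0  1  1]
  L: [ 1 -1  0  1]
  Θ: [-1 -1 -1  0]
Row reduction gives pivot columns X1,X2; rank = 2
4 vars − rank 2 = 2 Π groups

2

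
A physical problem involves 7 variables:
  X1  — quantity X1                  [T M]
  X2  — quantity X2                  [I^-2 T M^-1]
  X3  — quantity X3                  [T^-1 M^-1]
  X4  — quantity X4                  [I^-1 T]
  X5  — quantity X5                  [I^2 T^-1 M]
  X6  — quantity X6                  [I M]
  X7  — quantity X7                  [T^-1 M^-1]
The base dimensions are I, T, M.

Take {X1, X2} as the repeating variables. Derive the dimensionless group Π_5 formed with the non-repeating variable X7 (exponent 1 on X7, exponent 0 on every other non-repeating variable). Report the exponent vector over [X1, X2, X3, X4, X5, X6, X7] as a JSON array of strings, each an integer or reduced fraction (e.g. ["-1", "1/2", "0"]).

Write exponents as rows I,T,M / cols X1,X2,X3,X4,X5,X6,X7:
  I: [ 0 -2  0 -1  2  1  0]
  T: [ 1  1 -1  1 -1  0 -1]
  M: [ 1 -1 -1  0  1  1 -1]
Row reduction gives pivot columns X1,X2; rank = 2
Repeat: X1,X2; free: X3,X4,X5,X6,X7
RREF:
  r0: [   1    0   -1  1/2    0  1/2   -1]
  r1: [   0    1    0  1/2   -1 -1/2    0]
  r2: [   0    0    0    0    0    0    0]
Fix exponent of X7 at 1, X3 at 0, X4 at 0, X5 at 0, X6 at 0; solve each RREF row for its pivot's exponent:
  r0: exp(X1) + (-1)·1 = 0 ⇒ exp(X1) = 1
  r1: exp(X2) + (0)·1 = 0 ⇒ exp(X2) = 0
Π_5 = X1 · X7

["1", "0", "0", "0", "0", "0", "1"]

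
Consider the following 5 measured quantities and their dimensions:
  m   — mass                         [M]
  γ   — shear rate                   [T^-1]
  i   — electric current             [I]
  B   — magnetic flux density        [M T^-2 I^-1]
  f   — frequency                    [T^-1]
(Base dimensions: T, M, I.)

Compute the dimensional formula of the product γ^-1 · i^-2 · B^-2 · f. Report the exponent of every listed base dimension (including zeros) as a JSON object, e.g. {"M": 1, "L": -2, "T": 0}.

{"T": 4, "M": -2, "I": 0}

Dimensional matrix (T×M×I by m×γ×i×B×f):
  T: [ 0 -1  0 -2 -1]
  M: [ 1  0  0  1  0]
  I: [ 0  0  1 -1  0]
  [T]: (-1)·-1+(-2)·0+(-2)·-2+(1)·-1 = 4
  [M]: (-1)·0+(-2)·0+(-2)·1+(1)·0 = -2
  [I]: (-1)·0+(-2)·1+(-2)·-1+(1)·0 = 0
⇒ T^4 M^-2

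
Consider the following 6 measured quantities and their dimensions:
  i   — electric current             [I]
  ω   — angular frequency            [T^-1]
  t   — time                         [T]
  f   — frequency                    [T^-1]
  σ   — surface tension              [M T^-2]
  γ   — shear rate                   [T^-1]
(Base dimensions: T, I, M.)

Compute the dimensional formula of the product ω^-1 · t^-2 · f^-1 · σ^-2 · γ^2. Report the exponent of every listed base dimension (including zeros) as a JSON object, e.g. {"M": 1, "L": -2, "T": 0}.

{"T": 2, "I": 0, "M": -2}

Exponent matrix [T,I,M] × [i,ω,t,f,σ,γ]:
  T: [ 0 -1  1 -1 -2 -1]
  I: [ 1  0  0  0  0  0]
  M: [ 0  0  0  0  1  0]
  [T]: (-1)·-1+(-2)·1+(-1)·-1+(-2)·-2+(2)·-1 = 2
  [I]: (-1)·0+(-2)·0+(-1)·0+(-2)·0+(2)·0 = 0
  [M]: (-1)·0+(-2)·0+(-1)·0+(-2)·1+(2)·0 = -2
⇒ T^2 M^-2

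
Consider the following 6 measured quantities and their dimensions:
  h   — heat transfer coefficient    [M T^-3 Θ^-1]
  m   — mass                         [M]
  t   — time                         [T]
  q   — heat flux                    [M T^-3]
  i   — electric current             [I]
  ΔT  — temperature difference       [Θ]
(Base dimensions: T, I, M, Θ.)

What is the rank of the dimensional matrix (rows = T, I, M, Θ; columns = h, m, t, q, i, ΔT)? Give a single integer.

4

Exponent matrix [T,I,M,Θ] × [h,m,t,q,i,ΔT]:
  T: [-3  0  1 -3  0  0]
  I: [ 0  0  0  0  1  0]
  M: [ 1  1  0  1  0  0]
  Θ: [-1  0  0  0  0  1]
Row reduction gives pivot columns h,m,t,i; rank = 4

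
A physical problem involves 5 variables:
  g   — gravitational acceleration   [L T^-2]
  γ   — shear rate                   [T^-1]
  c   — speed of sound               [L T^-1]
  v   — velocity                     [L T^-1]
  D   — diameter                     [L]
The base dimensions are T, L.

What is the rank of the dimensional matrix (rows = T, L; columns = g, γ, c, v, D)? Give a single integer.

2

Write exponents as rows T,L / cols g,γ,c,v,D:
  T: [-2 -1 -1 -1  0]
  L: [ 1  0  1  1  1]
RREF → pivots at {g,γ} ⇒ r = 2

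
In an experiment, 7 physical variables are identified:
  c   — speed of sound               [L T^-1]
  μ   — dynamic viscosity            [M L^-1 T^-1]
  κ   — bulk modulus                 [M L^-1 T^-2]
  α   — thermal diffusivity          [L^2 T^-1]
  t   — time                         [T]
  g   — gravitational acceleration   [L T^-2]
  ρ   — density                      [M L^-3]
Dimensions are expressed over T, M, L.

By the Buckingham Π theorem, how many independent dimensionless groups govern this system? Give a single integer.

4

Exponent matrix [T,M,L] × [c,μ,κ,α,t,g,ρ]:
  T: [-1 -1 -2 -1  1 -2  0]
  M: [ 0  1  1  0  0  0  1]
  L: [ 1 -1 -1  2  0  1 -3]
Row reduction gives pivot columns c,μ,κ; rank = 3
Π count = n − r = 7 − 3 = 4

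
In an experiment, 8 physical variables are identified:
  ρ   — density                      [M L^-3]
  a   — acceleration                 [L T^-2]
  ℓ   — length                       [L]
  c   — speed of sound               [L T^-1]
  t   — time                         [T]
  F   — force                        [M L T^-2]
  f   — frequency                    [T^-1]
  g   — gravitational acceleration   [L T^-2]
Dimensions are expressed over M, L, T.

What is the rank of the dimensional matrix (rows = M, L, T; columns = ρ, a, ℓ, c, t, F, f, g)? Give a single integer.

Write exponents as rows M,L,T / cols ρ,a,ℓ,c,t,F,f,g:
  M: [ 1  0  0  0  0  1  0  0]
  L: [-3  1  1  1  0  1  0  1]
  T: [ 0 -2  0 -1  1 -2 -1 -2]
RREF → pivots at {ρ,a,ℓ} ⇒ r = 3

3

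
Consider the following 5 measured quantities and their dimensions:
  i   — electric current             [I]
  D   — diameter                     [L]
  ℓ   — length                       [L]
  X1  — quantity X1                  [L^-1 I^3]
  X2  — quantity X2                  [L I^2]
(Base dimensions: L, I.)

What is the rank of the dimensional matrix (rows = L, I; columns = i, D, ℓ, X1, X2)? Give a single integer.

2

Write exponents as rows L,I / cols i,D,ℓ,X1,X2:
  L: [ 0  1  1 -1  1]
  I: [ 1  0  0  3  2]
RREF → pivots at {i,D} ⇒ r = 2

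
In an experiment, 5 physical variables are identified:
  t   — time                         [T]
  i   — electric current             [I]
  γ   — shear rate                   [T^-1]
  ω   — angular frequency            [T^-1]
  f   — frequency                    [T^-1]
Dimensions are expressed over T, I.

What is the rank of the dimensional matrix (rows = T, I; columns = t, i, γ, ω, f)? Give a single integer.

2

Exponent matrix [T,I] × [t,i,γ,ω,f]:
  T: [ 1  0 -1 -1 -1]
  I: [ 0  1  0  0  0]
RREF → pivots at {t,i} ⇒ r = 2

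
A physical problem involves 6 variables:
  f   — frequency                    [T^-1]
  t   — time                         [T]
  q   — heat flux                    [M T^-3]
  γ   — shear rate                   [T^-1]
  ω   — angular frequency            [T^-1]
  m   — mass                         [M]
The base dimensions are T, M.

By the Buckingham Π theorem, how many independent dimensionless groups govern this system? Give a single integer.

4

Write exponents as rows T,M / cols f,t,q,γ,ω,m:
  T: [-1  1 -3 -1 -1  0]
  M: [ 0  0  1  0  0  1]
RREF → pivots at {f,q} ⇒ r = 2
n=6, r=2 ⇒ 4 dimensionless groups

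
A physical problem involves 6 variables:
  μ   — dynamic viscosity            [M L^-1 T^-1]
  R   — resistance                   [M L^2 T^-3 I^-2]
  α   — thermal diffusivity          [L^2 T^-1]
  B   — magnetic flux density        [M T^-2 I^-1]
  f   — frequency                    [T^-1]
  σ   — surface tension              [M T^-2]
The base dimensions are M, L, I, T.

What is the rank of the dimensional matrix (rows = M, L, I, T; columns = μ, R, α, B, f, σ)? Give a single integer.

Write exponents as rows M,L,I,T / cols μ,R,α,B,f,σ:
  M: [ 1  1  0  1  0  1]
  L: [-1  2  2  0  0  0]
  I: [ 0 -2  0 -1  0  0]
  T: [-1 -3 -1 -2 -1 -2]
Row reduction gives pivot columns μ,R,α,B; rank = 4

4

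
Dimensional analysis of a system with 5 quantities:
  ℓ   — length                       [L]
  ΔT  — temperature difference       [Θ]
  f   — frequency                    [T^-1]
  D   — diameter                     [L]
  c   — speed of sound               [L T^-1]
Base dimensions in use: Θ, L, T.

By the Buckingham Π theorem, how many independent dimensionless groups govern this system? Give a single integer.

2

Dimensional matrix (Θ×L×T by ℓ×ΔT×f×D×c):
  Θ: [ 0  1  0  0  0]
  L: [ 1  0  0  1  1]
  T: [ 0  0 -1  0 -1]
Row reduction gives pivot columns ℓ,ΔT,f; rank = 3
n=5, r=3 ⇒ 2 dimensionless groups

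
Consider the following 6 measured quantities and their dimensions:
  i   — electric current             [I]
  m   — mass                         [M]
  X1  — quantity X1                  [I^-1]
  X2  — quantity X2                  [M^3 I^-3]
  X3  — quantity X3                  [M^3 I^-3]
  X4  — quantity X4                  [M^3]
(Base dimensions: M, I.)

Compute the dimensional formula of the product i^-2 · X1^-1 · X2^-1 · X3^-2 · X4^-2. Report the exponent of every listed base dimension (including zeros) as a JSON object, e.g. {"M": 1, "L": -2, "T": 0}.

{"M": -15, "I": 8}

Write exponents as rows M,I / cols i,m,X1,X2,X3,X4:
  M: [ 0  1  0  3  3  3]
  I: [ 1  0 -1 -3 -3  0]
  [M]: (-2)·0+(-1)·0+(-1)·3+(-2)·3+(-2)·3 = -15
  [I]: (-2)·1+(-1)·-1+(-1)·-3+(-2)·-3+(-2)·0 = 8
⇒ M^-15 I^8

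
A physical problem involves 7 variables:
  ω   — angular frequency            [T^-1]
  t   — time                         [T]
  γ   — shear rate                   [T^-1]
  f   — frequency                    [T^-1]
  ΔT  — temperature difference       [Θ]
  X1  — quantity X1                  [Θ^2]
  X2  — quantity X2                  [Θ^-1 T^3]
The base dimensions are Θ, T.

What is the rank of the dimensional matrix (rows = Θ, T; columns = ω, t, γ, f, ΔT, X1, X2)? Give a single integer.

Dimensional matrix (Θ×T by ω×t×γ×f×ΔT×X1×X2):
  Θ: [ 0  0  0  0  1  2 -1]
  T: [-1  1 -1 -1  0  0  3]
Echelon form has 2 nonzero rows (pivots: ω,ΔT)

2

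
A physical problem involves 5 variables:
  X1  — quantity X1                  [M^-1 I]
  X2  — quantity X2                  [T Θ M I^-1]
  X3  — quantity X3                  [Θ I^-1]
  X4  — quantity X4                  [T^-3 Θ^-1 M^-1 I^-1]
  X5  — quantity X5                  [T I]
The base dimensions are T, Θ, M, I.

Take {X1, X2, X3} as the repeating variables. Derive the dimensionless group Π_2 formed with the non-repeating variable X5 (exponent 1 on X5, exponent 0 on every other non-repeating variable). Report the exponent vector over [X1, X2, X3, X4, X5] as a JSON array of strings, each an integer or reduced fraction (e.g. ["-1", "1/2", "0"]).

Dimensional matrix (T×Θ×M×I by X1×X2×X3×X4×X5):
  T: [ 0  1  0 -3  1]
  Θ: [ 0  1  1 -1  0]
  M: [-1  1  0 -1  0]
  I: [ 1 -1 -1 -1  1]
Row reduction gives pivot columns X1,X2,X3; rank = 3
Repeat: X1,X2,X3; free: X4,X5
RREF:
  r0: [   1    0    0   -2    1]
  r1: [   0    1    0   -3    1]
  r2: [   0    0    1    2   -1]
  r3: [   0    0    0    0    0]
Fix exponent of X5 at 1, X4 at 0; solve each RREF row for its pivot's exponent:
  r0: exp(X1) + (1)·1 = 0 ⇒ exp(X1) = -1
  r1: exp(X2) + (1)·1 = 0 ⇒ exp(X2) = -1
  r2: exp(X3) + (-1)·1 = 0 ⇒ exp(X3) = 1
Π_2 = X1^-1 · X2^-1 · X3 · X5

["-1", "-1", "1", "0", "1"]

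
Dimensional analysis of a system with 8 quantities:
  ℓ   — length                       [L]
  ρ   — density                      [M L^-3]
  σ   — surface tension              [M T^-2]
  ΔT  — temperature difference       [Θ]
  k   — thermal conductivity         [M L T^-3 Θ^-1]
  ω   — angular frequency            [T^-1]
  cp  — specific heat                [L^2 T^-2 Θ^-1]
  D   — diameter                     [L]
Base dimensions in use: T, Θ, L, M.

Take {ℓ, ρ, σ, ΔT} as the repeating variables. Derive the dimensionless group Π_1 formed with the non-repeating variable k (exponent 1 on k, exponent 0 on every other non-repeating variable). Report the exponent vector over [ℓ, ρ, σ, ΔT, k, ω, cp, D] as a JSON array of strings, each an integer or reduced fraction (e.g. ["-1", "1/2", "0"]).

["1/2", "1/2", "-3/2", "1", "1", "0", "0", "0"]

Exponent matrix [T,Θ,L,M] × [ℓ,ρ,σ,ΔT,k,ω,cp,D]:
  T: [ 0  0 -2  0 -3 -1 -2  0]
  Θ: [ 0  0  0  1 -1  0 -1  0]
  L: [ 1 -3  0  0  1  0  2  1]
  M: [ 0  1  1  0  1  0  0  0]
Echelon form has 4 nonzero rows (pivots: ℓ,ρ,σ,ΔT)
Pivot set = {ℓ,ρ,σ,ΔT}, free = {k,ω,cp,D}
RREF:
  r0: [   1    0    0    0 -1/2 -3/2   -1    1]
  r1: [   0    1    0    0 -1/2 -1/2   -1    0]
  r2: [   0    0    1    0  3/2  1/2    1    0]
  r3: [   0    0    0    1   -1    0   -1    0]
Fix exponent of k at 1, ω at 0, cp at 0, D at 0; solve each RREF row for its pivot's exponent:
  r0: exp(ℓ) + (-1/2)·1 = 0 ⇒ exp(ℓ) = 1/2
  r1: exp(ρ) + (-1/2)·1 = 0 ⇒ exp(ρ) = 1/2
  r2: exp(σ) + (3/2)·1 = 0 ⇒ exp(σ) = -3/2
  r3: exp(ΔT) + (-1)·1 = 0 ⇒ exp(ΔT) = 1
Π_1 = ℓ^(1/2) · ρ^(1/2) · σ^(-3/2) · ΔT · k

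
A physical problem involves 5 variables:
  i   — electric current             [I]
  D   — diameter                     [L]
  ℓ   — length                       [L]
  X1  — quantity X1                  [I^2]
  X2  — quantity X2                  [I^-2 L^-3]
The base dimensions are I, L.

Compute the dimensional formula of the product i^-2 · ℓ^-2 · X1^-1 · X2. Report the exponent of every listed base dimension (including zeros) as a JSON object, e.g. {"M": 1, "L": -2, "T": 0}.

Dimensional matrix (I×L by i×D×ℓ×X1×X2):
  I: [ 1  0  0  2 -2]
  L: [ 0  1  1  0 -3]
  [I]: (-2)·1+(-2)·0+(-1)·2+(1)·-2 = -6
  [L]: (-2)·0+(-2)·1+(-1)·0+(1)·-3 = -5
⇒ I^-6 L^-5

{"I": -6, "L": -5}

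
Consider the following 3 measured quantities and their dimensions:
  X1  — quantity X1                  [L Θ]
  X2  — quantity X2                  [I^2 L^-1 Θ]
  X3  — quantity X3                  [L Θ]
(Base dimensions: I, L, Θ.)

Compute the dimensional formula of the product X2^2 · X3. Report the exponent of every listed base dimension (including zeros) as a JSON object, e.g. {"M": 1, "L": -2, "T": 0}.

Dimensional matrix (I×L×Θ by X1×X2×X3):
  I: [ 0  2  0]
  L: [ 1 -1  1]
  Θ: [ 1  1  1]
  [I]: (2)·2+(1)·0 = 4
  [L]: (2)·-1+(1)·1 = -1
  [Θ]: (2)·1+(1)·1 = 3
⇒ I^4 L^-1 Θ^3

{"I": 4, "L": -1, "Θ": 3}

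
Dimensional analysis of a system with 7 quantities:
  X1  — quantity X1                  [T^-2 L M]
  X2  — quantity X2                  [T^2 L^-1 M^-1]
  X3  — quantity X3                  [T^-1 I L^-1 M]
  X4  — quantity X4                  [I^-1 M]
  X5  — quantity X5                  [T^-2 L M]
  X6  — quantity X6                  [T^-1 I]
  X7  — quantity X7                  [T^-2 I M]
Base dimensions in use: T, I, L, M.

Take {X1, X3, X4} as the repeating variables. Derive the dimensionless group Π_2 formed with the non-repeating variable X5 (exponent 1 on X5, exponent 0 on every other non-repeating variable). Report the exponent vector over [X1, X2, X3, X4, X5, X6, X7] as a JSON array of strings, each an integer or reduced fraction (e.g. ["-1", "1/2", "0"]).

["-1", "0", "0", "0", "1", "0", "0"]

Write exponents as rows T,I,L,M / cols X1,X2,X3,X4,X5,X6,X7:
  T: [-2  2 -1  0 -2 -1 -2]
  I: [ 0  0  1 -1  0  1  1]
  L: [ 1 -1 -1  0  1  0  0]
  M: [ 1 -1  1  1  1  0  1]
RREF → pivots at {X1,X3,X4} ⇒ r = 3
Repeat: X1,X3,X4; free: X2,X5,X6,X7
RREF:
  r0: [   1   -1    0    0    1  1/3  2/3]
  r1: [   0    0    1    0    0  1/3  2/3]
  r2: [   0    0    0    1    0 -2/3 -1/3]
  r3: [   0    0    0    0    0    0    0]
Fix exponent of X5 at 1, X2 at 0, X6 at 0, X7 at 0; solve each RREF row for its pivot's exponent:
  r0: exp(X1) + (1)·1 = 0 ⇒ exp(X1) = -1
  r1: exp(X3) + (0)·1 = 0 ⇒ exp(X3) = 0
  r2: exp(X4) + (0)·1 = 0 ⇒ exp(X4) = 0
Π_2 = X1^-1 · X5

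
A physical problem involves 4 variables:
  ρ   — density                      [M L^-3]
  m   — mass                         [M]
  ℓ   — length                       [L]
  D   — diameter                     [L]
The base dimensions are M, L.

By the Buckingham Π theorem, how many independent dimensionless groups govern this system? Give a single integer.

2

Write exponents as rows M,L / cols ρ,m,ℓ,D:
  M: [ 1  1  0  0]
  L: [-3  0  1  1]
RREF → pivots at {ρ,m} ⇒ r = 2
4 vars − rank 2 = 2 Π groups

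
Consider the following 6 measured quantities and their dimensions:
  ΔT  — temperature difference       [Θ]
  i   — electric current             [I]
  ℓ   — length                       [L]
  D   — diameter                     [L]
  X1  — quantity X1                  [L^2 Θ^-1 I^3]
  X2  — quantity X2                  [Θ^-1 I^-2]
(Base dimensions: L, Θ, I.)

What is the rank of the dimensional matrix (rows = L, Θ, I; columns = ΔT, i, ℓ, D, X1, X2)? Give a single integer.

3

Exponent matrix [L,Θ,I] × [ΔT,i,ℓ,D,X1,X2]:
  L: [ 0  0  1  1  2  0]
  Θ: [ 1  0  0  0 -1 -1]
  I: [ 0  1  0  0  3 -2]
Echelon form has 3 nonzero rows (pivots: ΔT,i,ℓ)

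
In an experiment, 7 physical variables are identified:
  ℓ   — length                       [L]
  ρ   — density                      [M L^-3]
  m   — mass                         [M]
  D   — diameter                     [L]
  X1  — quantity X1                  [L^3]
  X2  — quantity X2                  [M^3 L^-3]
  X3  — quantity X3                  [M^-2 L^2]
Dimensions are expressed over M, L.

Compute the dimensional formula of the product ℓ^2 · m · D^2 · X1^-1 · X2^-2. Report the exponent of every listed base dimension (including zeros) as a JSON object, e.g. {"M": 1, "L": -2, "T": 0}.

{"M": -5, "L": 7}

Write exponents as rows M,L / cols ℓ,ρ,m,D,X1,X2,X3:
  M: [ 0  1  1  0  0  3 -2]
  L: [ 1 -3  0  1  3 -3  2]
  [M]: (2)·0+(1)·1+(2)·0+(-1)·0+(-2)·3 = -5
  [L]: (2)·1+(1)·0+(2)·1+(-1)·3+(-2)·-3 = 7
⇒ M^-5 L^7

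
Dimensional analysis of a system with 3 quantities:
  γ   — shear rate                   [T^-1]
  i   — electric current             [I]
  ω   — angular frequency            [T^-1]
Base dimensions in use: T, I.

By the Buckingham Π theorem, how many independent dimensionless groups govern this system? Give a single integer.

1

Exponent matrix [T,I] × [γ,i,ω]:
  T: [-1  0 -1]
  I: [ 0  1  0]
Echelon form has 2 nonzero rows (pivots: γ,i)
n=3, r=2 ⇒ 1 dimensionless group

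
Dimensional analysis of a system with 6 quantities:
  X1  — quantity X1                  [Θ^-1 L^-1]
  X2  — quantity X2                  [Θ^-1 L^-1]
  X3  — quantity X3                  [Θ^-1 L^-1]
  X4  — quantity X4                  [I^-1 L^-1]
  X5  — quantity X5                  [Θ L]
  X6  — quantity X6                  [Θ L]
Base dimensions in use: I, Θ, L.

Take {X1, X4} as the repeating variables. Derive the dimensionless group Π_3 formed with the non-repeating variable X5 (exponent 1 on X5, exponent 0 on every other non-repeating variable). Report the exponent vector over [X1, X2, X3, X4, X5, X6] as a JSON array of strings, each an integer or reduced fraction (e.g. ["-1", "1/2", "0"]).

["1", "0", "0", "0", "1", "0"]

Write exponents as rows I,Θ,L / cols X1,X2,X3,X4,X5,X6:
  I: [ 0  0  0 -1  0  0]
  Θ: [-1 -1 -1  0  1  1]
  L: [-1 -1 -1 -1  1  1]
RREF → pivots at {X1,X4} ⇒ r = 2
Repeat: X1,X4; free: X2,X3,X5,X6
RREF:
  r0: [   1    1    1    0   -1   -1]
  r1: [   0    0    0    1    0    0]
  r2: [   0    0    0    0    0    0]
Fix exponent of X5 at 1, X2 at 0, X3 at 0, X6 at 0; solve each RREF row for its pivot's exponent:
  r0: exp(X1) + (-1)·1 = 0 ⇒ exp(X1) = 1
  r1: exp(X4) + (0)·1 = 0 ⇒ exp(X4) = 0
Π_3 = X1 · X5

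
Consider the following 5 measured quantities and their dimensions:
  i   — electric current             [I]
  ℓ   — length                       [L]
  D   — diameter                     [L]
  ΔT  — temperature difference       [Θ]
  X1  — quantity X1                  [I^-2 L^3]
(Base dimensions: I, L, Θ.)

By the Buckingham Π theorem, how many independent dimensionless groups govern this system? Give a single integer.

Exponent matrix [I,L,Θ] × [i,ℓ,D,ΔT,X1]:
  I: [ 1  0  0  0 -2]
  L: [ 0  1  1  0  3]
  Θ: [ 0  0  0  1  0]
Echelon form has 3 nonzero rows (pivots: i,ℓ,ΔT)
Π count = n − r = 5 − 3 = 2

2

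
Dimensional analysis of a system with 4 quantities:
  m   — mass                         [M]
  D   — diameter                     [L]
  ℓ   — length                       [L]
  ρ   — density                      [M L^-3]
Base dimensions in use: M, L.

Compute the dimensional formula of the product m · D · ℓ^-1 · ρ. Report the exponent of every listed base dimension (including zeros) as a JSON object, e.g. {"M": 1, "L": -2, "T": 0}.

{"M": 2, "L": -3}

Exponent matrix [M,L] × [m,D,ℓ,ρ]:
  M: [ 1  0  0  1]
  L: [ 0  1  1 -3]
  [M]: (1)·1+(1)·0+(-1)·0+(1)·1 = 2
  [L]: (1)·0+(1)·1+(-1)·1+(1)·-3 = -3
⇒ M^2 L^-3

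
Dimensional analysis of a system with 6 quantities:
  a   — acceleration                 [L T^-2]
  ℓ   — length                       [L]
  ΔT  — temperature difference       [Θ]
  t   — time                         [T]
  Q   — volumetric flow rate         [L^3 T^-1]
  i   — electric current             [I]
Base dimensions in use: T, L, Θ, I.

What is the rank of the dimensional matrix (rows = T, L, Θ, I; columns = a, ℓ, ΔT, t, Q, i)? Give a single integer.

Write exponents as rows T,L,Θ,I / cols a,ℓ,ΔT,t,Q,i:
  T: [-2  0  0  1 -1  0]
  L: [ 1  1  0  0  3  0]
  Θ: [ 0  0  1  0  0  0]
  I: [ 0  0  0  0  0  1]
Echelon form has 4 nonzero rows (pivots: a,ℓ,ΔT,i)

4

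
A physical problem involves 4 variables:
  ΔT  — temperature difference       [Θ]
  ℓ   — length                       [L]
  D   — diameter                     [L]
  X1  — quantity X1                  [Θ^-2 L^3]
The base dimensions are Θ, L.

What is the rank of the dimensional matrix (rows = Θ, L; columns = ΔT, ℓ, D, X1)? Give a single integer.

Dimensional matrix (Θ×L by ΔT×ℓ×D×X1):
  Θ: [ 1  0  0 -2]
  L: [ 0  1  1  3]
Echelon form has 2 nonzero rows (pivots: ΔT,ℓ)

2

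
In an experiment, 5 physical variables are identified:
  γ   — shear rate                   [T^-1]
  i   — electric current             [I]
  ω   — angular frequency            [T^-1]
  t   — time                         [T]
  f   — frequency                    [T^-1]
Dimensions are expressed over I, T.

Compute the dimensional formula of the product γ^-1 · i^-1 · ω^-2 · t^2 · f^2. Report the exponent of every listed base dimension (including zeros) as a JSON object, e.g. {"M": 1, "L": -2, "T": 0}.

Dimensional matrix (I×T by γ×i×ω×t×f):
  I: [ 0  1  0  0  0]
  T: [-1  0 -1  1 -1]
  [I]: (-1)·0+(-1)·1+(-2)·0+(2)·0+(2)·0 = -1
  [T]: (-1)·-1+(-1)·0+(-2)·-1+(2)·1+(2)·-1 = 3
⇒ I^-1 T^3

{"I": -1, "T": 3}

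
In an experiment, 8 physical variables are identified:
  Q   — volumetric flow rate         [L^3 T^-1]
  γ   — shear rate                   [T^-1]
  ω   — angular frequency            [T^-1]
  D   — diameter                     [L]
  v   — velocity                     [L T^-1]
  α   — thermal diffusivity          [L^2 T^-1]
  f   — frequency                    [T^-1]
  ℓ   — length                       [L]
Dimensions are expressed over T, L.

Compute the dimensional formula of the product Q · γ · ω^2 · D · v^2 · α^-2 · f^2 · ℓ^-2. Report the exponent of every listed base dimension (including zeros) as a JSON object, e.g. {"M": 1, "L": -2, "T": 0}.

Dimensional matrix (T×L by Q×γ×ω×D×v×α×f×ℓ):
  T: [-1 -1 -1  0 -1 -1 -1  0]
  L: [ 3  0  0  1  1  2  0  1]
  [T]: (1)·-1+(1)·-1+(2)·-1+(1)·0+(2)·-1+(-2)·-1+(2)·-1+(-2)·0 = -6
  [L]: (1)·3+(1)·0+(2)·0+(1)·1+(2)·1+(-2)·2+(2)·0+(-2)·1 = 0
⇒ T^-6

{"T": -6, "L": 0}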